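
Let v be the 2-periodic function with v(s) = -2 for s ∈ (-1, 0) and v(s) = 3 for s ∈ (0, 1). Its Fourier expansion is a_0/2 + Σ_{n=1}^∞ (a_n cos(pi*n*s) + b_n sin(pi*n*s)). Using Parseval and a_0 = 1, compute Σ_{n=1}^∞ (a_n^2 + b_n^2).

25/2

Parseval: a_0^2/2 + Σ_{n≥1} (a_n^2+b_n^2) = ∫_{-1}^{1} v(s)^2 ds = 13.
Subtract a_0^2/2 = 1/2: Σ (a_n^2+b_n^2) = 25/2.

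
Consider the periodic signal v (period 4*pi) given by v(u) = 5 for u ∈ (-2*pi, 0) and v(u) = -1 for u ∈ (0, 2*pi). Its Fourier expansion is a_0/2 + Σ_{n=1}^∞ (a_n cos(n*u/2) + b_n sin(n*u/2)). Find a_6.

0

a_6 = (1/(2*pi)) ∫_{-2*pi}^{2*pi} v(u) cos(3*u) du.
Split the integral at the breakpoints.
Directly, an antiderivative of (5) cos(3*u) is 5*sin(3*u)/3; evaluating from -2*pi to 0: ∫_{-2*pi}^{0} (5) cos(3*u) du = (0) - (0) = 0.
Directly, an antiderivative of (-1) cos(3*u) is -sin(3*u)/3; evaluating from 0 to 2*pi: ∫_{0}^{2*pi} (-1) cos(3*u) du = (0) - (0) = 0.
Summing the pieces and multiplying by (1/(2*pi)) gives a_6 = 0.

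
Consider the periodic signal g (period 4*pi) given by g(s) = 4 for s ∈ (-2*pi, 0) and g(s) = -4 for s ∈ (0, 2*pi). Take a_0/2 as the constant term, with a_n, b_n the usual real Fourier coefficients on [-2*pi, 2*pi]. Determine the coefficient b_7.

b_7 = (1/(2*pi)) ∫_{-2*pi}^{2*pi} g(s) sin(7*s/2) ds.
g is odd and sin(7*s/2) is odd, so the integrand is even and b_7 = 1/pi ∫_0^{2*pi} g(s) sin(7*s/2) ds.
Directly, an antiderivative of (-4) sin(7*s/2) is 8*cos(7*s/2)/7; evaluating from 0 to 2*pi: ∫_{0}^{2*pi} (-4) sin(7*s/2) ds = (-8/7) - (8/7) = -16/7.
Hence b_7 = (1/pi)·(-16/7) = -16/(7*pi).

-16/(7*pi)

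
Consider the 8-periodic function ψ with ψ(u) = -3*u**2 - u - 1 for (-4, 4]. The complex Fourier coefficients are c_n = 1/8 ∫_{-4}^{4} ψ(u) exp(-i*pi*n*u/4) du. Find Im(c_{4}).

-1/pi

Since ψ is real-valued, Im(c_{4}) = -1/8 ∫_{-4}^{4} ψ(u) sin(pi*u) du = -b_{4}/2.
Integrating by parts twice (tabular method), an antiderivative of (-3*u**2 - u - 1) sin(pi*u) is 3*u**2*cos(pi*u)/pi - 6*u*sin(pi*u)/pi**2 + u*cos(pi*u)/pi - sin(pi*u)/pi**2 - 6*cos(pi*u)/pi**3 + cos(pi*u)/pi; evaluating from -4 to 4: ∫_{-4}^{4} (-3*u**2 - u - 1) sin(pi*u) du = (-6/pi**3 + 53/pi) - (-6/pi**3 + 45/pi) = 8/pi.
Hence Im(c_{4}) = (-1/8)·(8/pi) = -1/pi.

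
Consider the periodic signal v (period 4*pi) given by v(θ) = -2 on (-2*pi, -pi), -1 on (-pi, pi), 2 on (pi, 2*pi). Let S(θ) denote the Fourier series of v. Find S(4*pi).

θ = 4*pi differs from θ = 0 by 1 full period(s), and the series is 4*pi-periodic.
v is continuous at θ = 0 with value -1, so the series converges to -1 there.

-1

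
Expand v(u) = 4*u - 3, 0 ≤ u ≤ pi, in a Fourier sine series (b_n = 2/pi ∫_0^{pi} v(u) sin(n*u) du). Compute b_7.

b_7 = 2/pi ∫_0^{pi} (4*u - 3) sin(7*u) du.
Integrating by parts (boundary term plus one more integral), an antiderivative of (4*u - 3) sin(7*u) is -4*u*cos(7*u)/7 + 4*sin(7*u)/49 + 3*cos(7*u)/7; evaluating from 0 to pi: ∫_{0}^{pi} (4*u - 3) sin(7*u) du = (-3/7 + 4*pi/7) - (3/7) = -6/7 + 4*pi/7.
Hence b_7 = (2/pi)·(-6/7 + 4*pi/7) = 4*(-3 + 2*pi)/(7*pi).

4*(-3 + 2*pi)/(7*pi)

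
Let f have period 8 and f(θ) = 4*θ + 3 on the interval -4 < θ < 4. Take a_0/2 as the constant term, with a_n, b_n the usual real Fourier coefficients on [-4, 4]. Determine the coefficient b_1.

32/pi

b_1 = 1/4 ∫_{-4}^{4} f(θ) sin(pi*θ/4) dθ.
Integrating by parts (boundary term plus one more integral), an antiderivative of (4*θ + 3) sin(pi*θ/4) is -16*θ*cos(pi*θ/4)/pi + 64*sin(pi*θ/4)/pi**2 - 12*cos(pi*θ/4)/pi; evaluating from -4 to 4: ∫_{-4}^{4} (4*θ + 3) sin(pi*θ/4) dθ = (76/pi) - (-52/pi) = 128/pi.
Hence b_1 = (1/4)·(128/pi) = 32/pi.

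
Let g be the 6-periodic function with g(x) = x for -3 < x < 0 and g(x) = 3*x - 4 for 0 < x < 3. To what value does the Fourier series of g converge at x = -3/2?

-3/2

g is continuous at x = -3/2 with value -3/2, so the series converges to -3/2 there.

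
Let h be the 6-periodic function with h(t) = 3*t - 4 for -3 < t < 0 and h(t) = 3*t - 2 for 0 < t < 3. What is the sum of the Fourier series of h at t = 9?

t = 9 differs from t = 3 by 1 full period(s), and the series is 6-periodic.
At t = 3 the one-sided limits are h(3^-) = 7 and h(3^+) = -13.
By Dirichlet's theorem the series converges to their average, [(7) + (-13)]/2 = -3.

-3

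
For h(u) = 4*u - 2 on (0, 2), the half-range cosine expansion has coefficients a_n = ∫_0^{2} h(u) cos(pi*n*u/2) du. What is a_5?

a_5 = ∫_0^{2} (4*u - 2) cos(5*pi*u/2) du.
Integrating by parts (boundary term plus one more integral), an antiderivative of (4*u - 2) cos(5*pi*u/2) is 8*u*sin(5*pi*u/2)/(5*pi) - 4*sin(5*pi*u/2)/(5*pi) + 16*cos(5*pi*u/2)/(25*pi**2); evaluating from 0 to 2: ∫_{0}^{2} (4*u - 2) cos(5*pi*u/2) du = (-16/(25*pi**2)) - (16/(25*pi**2)) = -32/(25*pi**2).
Hence a_5 = -32/(25*pi**2).

-32/(25*pi**2)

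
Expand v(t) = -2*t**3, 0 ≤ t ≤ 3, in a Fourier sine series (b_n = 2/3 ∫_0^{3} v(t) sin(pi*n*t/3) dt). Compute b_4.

-81/(8*pi**3) + 27/pi

b_4 = 2/3 ∫_0^{3} (-2*t**3) sin(4*pi*t/3) dt.
Integrating by parts three times (tabular method), an antiderivative of (-2*t**3) sin(4*pi*t/3) is 3*t**3*cos(4*pi*t/3)/(2*pi) - 27*t**2*sin(4*pi*t/3)/(8*pi**2) - 81*t*cos(4*pi*t/3)/(16*pi**3) + 243*sin(4*pi*t/3)/(64*pi**4); evaluating from 0 to 3: ∫_{0}^{3} (-2*t**3) sin(4*pi*t/3) dt = (81*(-3 + 8*pi**2)/(16*pi**3)) - (0) = 81*(-3 + 8*pi**2)/(16*pi**3).
Hence b_4 = (2/3)·(81*(-3 + 8*pi**2)/(16*pi**3)) = -81/(8*pi**3) + 27/pi.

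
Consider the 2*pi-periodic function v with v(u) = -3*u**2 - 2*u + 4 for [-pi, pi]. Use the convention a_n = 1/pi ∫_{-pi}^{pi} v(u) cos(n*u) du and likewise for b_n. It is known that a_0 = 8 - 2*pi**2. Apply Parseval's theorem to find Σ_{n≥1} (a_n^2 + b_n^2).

Parseval: a_0^2/2 + Σ_{n≥1} (a_n^2+b_n^2) = 1/pi ∫_{-pi}^{pi} v(u)^2 du = -40*pi**2/3 + 32 + 18*pi**4/5.
Subtract a_0^2/2 = 2*(4 - pi**2)**2: Σ (a_n^2+b_n^2) = 8*pi**2*(5 + 3*pi**2)/15.

8*pi**2*(5 + 3*pi**2)/15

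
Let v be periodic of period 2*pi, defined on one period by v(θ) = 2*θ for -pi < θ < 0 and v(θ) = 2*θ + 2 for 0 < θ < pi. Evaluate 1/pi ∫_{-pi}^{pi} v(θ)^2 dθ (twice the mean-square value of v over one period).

1/pi ∫_{-pi}^{pi} v(θ)^2 dθ = 1/pi · (4*pi*(3 + 3*pi + 2*pi**2)/3) = 4 + 4*pi + 8*pi**2/3.

4 + 4*pi + 8*pi**2/3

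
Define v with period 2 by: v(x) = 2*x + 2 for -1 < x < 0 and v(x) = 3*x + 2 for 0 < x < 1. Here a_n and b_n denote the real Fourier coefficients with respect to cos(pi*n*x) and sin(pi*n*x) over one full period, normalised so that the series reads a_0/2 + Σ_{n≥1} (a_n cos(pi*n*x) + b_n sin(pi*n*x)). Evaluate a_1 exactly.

a_1 = ∫_{-1}^{1} v(x) cos(pi*x) dx.
Split the integral at the breakpoints.
Integrating by parts (boundary term plus one more integral), an antiderivative of (2*x + 2) cos(pi*x) is 2*x*sin(pi*x)/pi + 2*sin(pi*x)/pi + 2*cos(pi*x)/pi**2; evaluating from -1 to 0: ∫_{-1}^{0} (2*x + 2) cos(pi*x) dx = (2/pi**2) - (-2/pi**2) = 4/pi**2.
Integrating by parts (boundary term plus one more integral), an antiderivative of (3*x + 2) cos(pi*x) is 3*x*sin(pi*x)/pi + 2*sin(pi*x)/pi + 3*cos(pi*x)/pi**2; evaluating from 0 to 1: ∫_{0}^{1} (3*x + 2) cos(pi*x) dx = (-3/pi**2) - (3/pi**2) = -6/pi**2.
Summing the pieces gives a_1 = -2/pi**2.

-2/pi**2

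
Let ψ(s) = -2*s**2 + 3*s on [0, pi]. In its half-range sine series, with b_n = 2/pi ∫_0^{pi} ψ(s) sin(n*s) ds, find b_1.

b_1 = 2/pi ∫_0^{pi} (-2*s**2 + 3*s) sin(s) ds.
Integrating by parts twice (tabular method), an antiderivative of (-2*s**2 + 3*s) sin(s) is 2*s**2*cos(s) - 4*s*sin(s) - 3*s*cos(s) + 3*sin(s) - 4*cos(s); evaluating from 0 to pi: ∫_{0}^{pi} (-2*s**2 + 3*s) sin(s) ds = (-2*pi**2 + 4 + 3*pi) - (-4) = -2*pi**2 + 8 + 3*pi.
Hence b_1 = (2/pi)·(-2*pi**2 + 8 + 3*pi) = -4*pi + 16/pi + 6.

-4*pi + 16/pi + 6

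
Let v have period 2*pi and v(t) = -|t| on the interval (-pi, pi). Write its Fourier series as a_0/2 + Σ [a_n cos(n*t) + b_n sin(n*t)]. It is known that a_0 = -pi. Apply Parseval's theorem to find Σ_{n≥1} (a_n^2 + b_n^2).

Parseval: a_0^2/2 + Σ_{n≥1} (a_n^2+b_n^2) = 1/pi ∫_{-pi}^{pi} v(t)^2 dt = 2*pi**2/3.
Subtract a_0^2/2 = pi**2/2: Σ (a_n^2+b_n^2) = pi**2/6.

pi**2/6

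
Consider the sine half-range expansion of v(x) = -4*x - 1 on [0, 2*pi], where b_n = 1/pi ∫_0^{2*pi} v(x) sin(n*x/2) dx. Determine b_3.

4*(-4*pi - 1)/(3*pi)

b_3 = 1/pi ∫_0^{2*pi} (-4*x - 1) sin(3*x/2) dx.
Integrating by parts (boundary term plus one more integral), an antiderivative of (-4*x - 1) sin(3*x/2) is 8*x*cos(3*x/2)/3 - 16*sin(3*x/2)/9 + 2*cos(3*x/2)/3; evaluating from 0 to 2*pi: ∫_{0}^{2*pi} (-4*x - 1) sin(3*x/2) dx = (-16*pi/3 - 2/3) - (2/3) = -16*pi/3 - 4/3.
Hence b_3 = (1/pi)·(-16*pi/3 - 4/3) = 4*(-4*pi - 1)/(3*pi).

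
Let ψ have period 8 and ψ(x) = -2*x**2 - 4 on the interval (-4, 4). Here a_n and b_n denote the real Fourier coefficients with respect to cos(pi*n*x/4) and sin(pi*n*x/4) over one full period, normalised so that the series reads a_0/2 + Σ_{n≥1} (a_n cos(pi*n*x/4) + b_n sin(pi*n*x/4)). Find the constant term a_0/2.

a_0 = 1/4 ∫_{-4}^{4} ψ(x) dx = 1/4 · (-352/3) = -88/3.
So the constant term a_0/2 = -44/3.

-44/3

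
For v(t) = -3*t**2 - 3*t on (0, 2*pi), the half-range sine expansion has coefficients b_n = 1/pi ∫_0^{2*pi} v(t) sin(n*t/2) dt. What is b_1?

b_1 = 1/pi ∫_0^{2*pi} (-3*t**2 - 3*t) sin(t/2) dt.
Integrating by parts twice (tabular method), an antiderivative of (-3*t**2 - 3*t) sin(t/2) is 6*t**2*cos(t/2) - 24*t*sin(t/2) + 6*t*cos(t/2) - 12*sin(t/2) - 48*cos(t/2); evaluating from 0 to 2*pi: ∫_{0}^{2*pi} (-3*t**2 - 3*t) sin(t/2) dt = (-24*pi**2 - 12*pi + 48) - (-48) = -24*pi**2 - 12*pi + 96.
Hence b_1 = (1/pi)·(-24*pi**2 - 12*pi + 96) = -24*pi - 12 + 96/pi.

-24*pi - 12 + 96/pi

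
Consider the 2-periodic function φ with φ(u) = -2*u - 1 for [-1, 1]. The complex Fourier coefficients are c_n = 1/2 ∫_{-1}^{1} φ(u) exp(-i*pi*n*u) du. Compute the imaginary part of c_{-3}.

Since φ is real-valued, Im(c_{-3}) = -1/2 ∫_{-1}^{1} φ(u) sin(-3*pi*u) du = b_{3}/2.
Integrating by parts (boundary term plus one more integral), an antiderivative of (-2*u - 1) sin(-3*pi*u) is -2*u*cos(3*pi*u)/(3*pi) + 2*sin(3*pi*u)/(9*pi**2) - cos(3*pi*u)/(3*pi); evaluating from -1 to 1: ∫_{-1}^{1} (-2*u - 1) sin(-3*pi*u) du = (1/pi) - (-1/(3*pi)) = 4/(3*pi).
Hence Im(c_{-3}) = (-1/2)·(4/(3*pi)) = -2/(3*pi).

-2/(3*pi)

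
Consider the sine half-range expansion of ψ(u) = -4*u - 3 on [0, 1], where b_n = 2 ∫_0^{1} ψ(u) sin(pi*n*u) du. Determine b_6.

4/(3*pi)

b_6 = 2 ∫_0^{1} (-4*u - 3) sin(6*pi*u) du.
Integrating by parts (boundary term plus one more integral), an antiderivative of (-4*u - 3) sin(6*pi*u) is 2*u*cos(6*pi*u)/(3*pi) - sin(6*pi*u)/(9*pi**2) + cos(6*pi*u)/(2*pi); evaluating from 0 to 1: ∫_{0}^{1} (-4*u - 3) sin(6*pi*u) du = (7/(6*pi)) - (1/(2*pi)) = 2/(3*pi).
Hence b_6 = 2·(2/(3*pi)) = 4/(3*pi).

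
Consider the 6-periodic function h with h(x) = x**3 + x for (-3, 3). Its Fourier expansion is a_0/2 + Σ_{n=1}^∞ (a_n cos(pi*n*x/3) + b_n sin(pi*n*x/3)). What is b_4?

-15/pi + 81/(16*pi**3)

b_4 = 1/3 ∫_{-3}^{3} h(x) sin(4*pi*x/3) dx.
h is odd and sin(4*pi*x/3) is odd, so the integrand is even and b_4 = 2/3 ∫_0^{3} h(x) sin(4*pi*x/3) dx.
Integrating by parts three times (tabular method), an antiderivative of (x**3 + x) sin(4*pi*x/3) is -3*x**3*cos(4*pi*x/3)/(4*pi) + 27*x**2*sin(4*pi*x/3)/(16*pi**2) - 3*x*cos(4*pi*x/3)/(4*pi) + 81*x*cos(4*pi*x/3)/(32*pi**3) - 243*sin(4*pi*x/3)/(128*pi**4) + 9*sin(4*pi*x/3)/(16*pi**2); evaluating from 0 to 3: ∫_{0}^{3} (x**3 + x) sin(4*pi*x/3) dx = (9*(27 - 80*pi**2)/(32*pi**3)) - (0) = 9*(27 - 80*pi**2)/(32*pi**3).
Hence b_4 = (2/3)·(9*(27 - 80*pi**2)/(32*pi**3)) = -15/pi + 81/(16*pi**3).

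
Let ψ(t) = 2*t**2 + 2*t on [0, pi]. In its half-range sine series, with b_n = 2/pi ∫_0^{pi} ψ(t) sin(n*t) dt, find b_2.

-2*pi - 2

b_2 = 2/pi ∫_0^{pi} (2*t**2 + 2*t) sin(2*t) dt.
Integrating by parts twice (tabular method), an antiderivative of (2*t**2 + 2*t) sin(2*t) is -t**2*cos(2*t) + t*sin(2*t) - t*cos(2*t) + sin(2*t)/2 + cos(2*t)/2; evaluating from 0 to pi: ∫_{0}^{pi} (2*t**2 + 2*t) sin(2*t) dt = (-pi**2 - pi + 1/2) - (1/2) = -pi*(1 + pi).
Hence b_2 = (2/pi)·(-pi*(1 + pi)) = -2*pi - 2.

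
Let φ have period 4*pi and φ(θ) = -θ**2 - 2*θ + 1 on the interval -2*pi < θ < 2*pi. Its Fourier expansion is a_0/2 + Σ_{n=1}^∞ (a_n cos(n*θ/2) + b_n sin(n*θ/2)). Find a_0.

2 - 8*pi**2/3

a_0 = (1/(2*pi)) ∫_{-2*pi}^{2*pi} φ(θ) dθ = (1/(2*pi)) · (-16*pi**3/3 + 4*pi) = 2 - 8*pi**2/3.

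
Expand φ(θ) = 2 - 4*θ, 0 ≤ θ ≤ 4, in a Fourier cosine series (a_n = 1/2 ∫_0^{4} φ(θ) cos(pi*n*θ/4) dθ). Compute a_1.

64/pi**2

a_1 = 1/2 ∫_0^{4} (2 - 4*θ) cos(pi*θ/4) dθ.
Integrating by parts (boundary term plus one more integral), an antiderivative of (2 - 4*θ) cos(pi*θ/4) is -16*θ*sin(pi*θ/4)/pi + 8*sin(pi*θ/4)/pi - 64*cos(pi*θ/4)/pi**2; evaluating from 0 to 4: ∫_{0}^{4} (2 - 4*θ) cos(pi*θ/4) dθ = (64/pi**2) - (-64/pi**2) = 128/pi**2.
Hence a_1 = (1/2)·(128/pi**2) = 64/pi**2.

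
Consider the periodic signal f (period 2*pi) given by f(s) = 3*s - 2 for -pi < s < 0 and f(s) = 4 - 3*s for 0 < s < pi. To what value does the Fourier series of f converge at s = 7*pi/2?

-3*pi/2 - 2

s = 7*pi/2 differs from s = -pi/2 by 2 full period(s), and the series is 2*pi-periodic.
f is continuous at s = -pi/2 with value -3*pi/2 - 2, so the series converges to -3*pi/2 - 2 there.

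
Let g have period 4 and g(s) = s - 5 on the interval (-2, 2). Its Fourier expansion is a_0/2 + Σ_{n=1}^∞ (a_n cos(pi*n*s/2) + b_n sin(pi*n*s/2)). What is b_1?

b_1 = 1/2 ∫_{-2}^{2} g(s) sin(pi*s/2) ds.
Integrating by parts (boundary term plus one more integral), an antiderivative of (s - 5) sin(pi*s/2) is -2*s*cos(pi*s/2)/pi + 4*sin(pi*s/2)/pi**2 + 10*cos(pi*s/2)/pi; evaluating from -2 to 2: ∫_{-2}^{2} (s - 5) sin(pi*s/2) ds = (-6/pi) - (-14/pi) = 8/pi.
Hence b_1 = (1/2)·(8/pi) = 4/pi.

4/pi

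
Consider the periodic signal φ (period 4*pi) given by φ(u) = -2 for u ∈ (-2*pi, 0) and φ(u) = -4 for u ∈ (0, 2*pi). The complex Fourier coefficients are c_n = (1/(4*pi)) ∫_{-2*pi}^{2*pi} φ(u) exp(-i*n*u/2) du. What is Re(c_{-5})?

0

Since φ is real-valued, Re(c_{-5}) = (1/(4*pi)) ∫_{-2*pi}^{2*pi} φ(u) cos(-5*u/2) du = a_{5}/2.
Split the integral at the breakpoints.
Directly, an antiderivative of (-2) cos(-5*u/2) is -4*sin(5*u/2)/5; evaluating from -2*pi to 0: ∫_{-2*pi}^{0} (-2) cos(-5*u/2) du = (0) - (0) = 0.
Directly, an antiderivative of (-4) cos(-5*u/2) is -8*sin(5*u/2)/5; evaluating from 0 to 2*pi: ∫_{0}^{2*pi} (-4) cos(-5*u/2) du = (0) - (0) = 0.
So ∫_{-2*pi}^{2*pi} φ(u) cos(-5*u/2) du = 0.
Hence Re(c_{-5}) = (1/(4*pi))·(0) = 0.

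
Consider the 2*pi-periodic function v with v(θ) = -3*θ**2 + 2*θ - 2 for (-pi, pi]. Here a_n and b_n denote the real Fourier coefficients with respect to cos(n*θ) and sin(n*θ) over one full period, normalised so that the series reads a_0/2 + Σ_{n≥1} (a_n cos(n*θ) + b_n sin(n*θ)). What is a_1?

a_1 = 1/pi ∫_{-pi}^{pi} v(θ) cos(θ) dθ.
Integrating by parts twice (tabular method), an antiderivative of (-3*θ**2 + 2*θ - 2) cos(θ) is -3*θ**2*sin(θ) + 2*θ*sin(θ) - 6*θ*cos(θ) + 4*sin(θ) + 2*cos(θ); evaluating from -pi to pi: ∫_{-pi}^{pi} (-3*θ**2 + 2*θ - 2) cos(θ) dθ = (-2 + 6*pi) - (-6*pi - 2) = 12*pi.
Hence a_1 = (1/pi)·(12*pi) = 12.

12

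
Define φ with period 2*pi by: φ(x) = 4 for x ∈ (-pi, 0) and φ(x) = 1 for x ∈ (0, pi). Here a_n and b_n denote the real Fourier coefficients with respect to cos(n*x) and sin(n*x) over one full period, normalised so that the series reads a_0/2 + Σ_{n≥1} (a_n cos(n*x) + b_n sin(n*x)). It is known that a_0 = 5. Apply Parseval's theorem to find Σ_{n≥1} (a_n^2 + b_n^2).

Parseval: a_0^2/2 + Σ_{n≥1} (a_n^2+b_n^2) = 1/pi ∫_{-pi}^{pi} φ(x)^2 dx = 17.
Subtract a_0^2/2 = 25/2: Σ (a_n^2+b_n^2) = 9/2.

9/2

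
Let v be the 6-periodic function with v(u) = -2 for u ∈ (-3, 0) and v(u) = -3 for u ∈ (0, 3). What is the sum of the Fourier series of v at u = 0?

At u = 0 the one-sided limits are v(0^-) = -2 and v(0^+) = -3.
By Dirichlet's theorem the series converges to their average, [(-2) + (-3)]/2 = -5/2.

-5/2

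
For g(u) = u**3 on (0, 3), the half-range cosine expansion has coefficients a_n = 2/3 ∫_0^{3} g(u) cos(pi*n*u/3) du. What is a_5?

162*(4 - 25*pi**2)/(625*pi**4)

a_5 = 2/3 ∫_0^{3} (u**3) cos(5*pi*u/3) du.
Integrating by parts three times (tabular method), an antiderivative of (u**3) cos(5*pi*u/3) is 3*u**3*sin(5*pi*u/3)/(5*pi) + 27*u**2*cos(5*pi*u/3)/(25*pi**2) - 162*u*sin(5*pi*u/3)/(125*pi**3) - 486*cos(5*pi*u/3)/(625*pi**4); evaluating from 0 to 3: ∫_{0}^{3} (u**3) cos(5*pi*u/3) du = (243*(2 - 25*pi**2)/(625*pi**4)) - (-486/(625*pi**4)) = 243*(4 - 25*pi**2)/(625*pi**4).
Hence a_5 = (2/3)·(243*(4 - 25*pi**2)/(625*pi**4)) = 162*(4 - 25*pi**2)/(625*pi**4).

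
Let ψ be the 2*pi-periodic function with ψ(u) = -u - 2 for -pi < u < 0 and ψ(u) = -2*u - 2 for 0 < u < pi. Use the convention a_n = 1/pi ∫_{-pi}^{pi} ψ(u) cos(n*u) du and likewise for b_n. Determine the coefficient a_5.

a_5 = 1/pi ∫_{-pi}^{pi} ψ(u) cos(5*u) du.
Split the integral at the breakpoints.
Integrating by parts (boundary term plus one more integral), an antiderivative of (-u - 2) cos(5*u) is -u*sin(5*u)/5 - 2*sin(5*u)/5 - cos(5*u)/25; evaluating from -pi to 0: ∫_{-pi}^{0} (-u - 2) cos(5*u) du = (-1/25) - (1/25) = -2/25.
Integrating by parts (boundary term plus one more integral), an antiderivative of (-2*u - 2) cos(5*u) is -2*u*sin(5*u)/5 - 2*sin(5*u)/5 - 2*cos(5*u)/25; evaluating from 0 to pi: ∫_{0}^{pi} (-2*u - 2) cos(5*u) du = (2/25) - (-2/25) = 4/25.
Summing the pieces and multiplying by (1/pi) gives a_5 = 2/(25*pi).

2/(25*pi)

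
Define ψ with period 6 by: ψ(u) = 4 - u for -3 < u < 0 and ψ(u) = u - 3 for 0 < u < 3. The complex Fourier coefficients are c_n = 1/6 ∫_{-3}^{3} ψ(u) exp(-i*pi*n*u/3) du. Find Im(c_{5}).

Since ψ is real-valued, Im(c_{5}) = -1/6 ∫_{-3}^{3} ψ(u) sin(5*pi*u/3) du = -b_{5}/2.
Split the integral at the breakpoints.
Integrating by parts (boundary term plus one more integral), an antiderivative of (4 - u) sin(5*pi*u/3) is 3*u*cos(5*pi*u/3)/(5*pi) - 9*sin(5*pi*u/3)/(25*pi**2) - 12*cos(5*pi*u/3)/(5*pi); evaluating from -3 to 0: ∫_{-3}^{0} (4 - u) sin(5*pi*u/3) du = (-12/(5*pi)) - (21/(5*pi)) = -33/(5*pi).
Integrating by parts (boundary term plus one more integral), an antiderivative of (u - 3) sin(5*pi*u/3) is -3*u*cos(5*pi*u/3)/(5*pi) + 9*sin(5*pi*u/3)/(25*pi**2) + 9*cos(5*pi*u/3)/(5*pi); evaluating from 0 to 3: ∫_{0}^{3} (u - 3) sin(5*pi*u/3) du = (0) - (9/(5*pi)) = -9/(5*pi).
So ∫_{-3}^{3} ψ(u) sin(5*pi*u/3) du = -42/(5*pi).
Hence Im(c_{5}) = (-1/6)·(-42/(5*pi)) = 7/(5*pi).

7/(5*pi)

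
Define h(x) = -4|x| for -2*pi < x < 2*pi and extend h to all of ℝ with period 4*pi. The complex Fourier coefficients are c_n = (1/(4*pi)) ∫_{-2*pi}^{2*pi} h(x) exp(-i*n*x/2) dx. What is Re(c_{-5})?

16/(25*pi)

Since h is real-valued, Re(c_{-5}) = (1/(4*pi)) ∫_{-2*pi}^{2*pi} h(x) cos(-5*x/2) dx = a_{5}/2.
h is even and cos(-5*x/2) is even, so the integrand is even: ∫_{-2*pi}^{2*pi} h(x) cos(-5*x/2) dx = 2∫_0^{2*pi} h(x) cos(-5*x/2) dx.
Integrating by parts (boundary term plus one more integral), an antiderivative of (-4*x) cos(-5*x/2) is -8*x*sin(5*x/2)/5 - 16*cos(5*x/2)/25; evaluating from 0 to 2*pi: ∫_{0}^{2*pi} (-4*x) cos(-5*x/2) dx = (16/25) - (-16/25) = 32/25.
So ∫_{-2*pi}^{2*pi} h(x) cos(-5*x/2) dx = 64/25.
Hence Re(c_{-5}) = (1/(4*pi))·(64/25) = 16/(25*pi).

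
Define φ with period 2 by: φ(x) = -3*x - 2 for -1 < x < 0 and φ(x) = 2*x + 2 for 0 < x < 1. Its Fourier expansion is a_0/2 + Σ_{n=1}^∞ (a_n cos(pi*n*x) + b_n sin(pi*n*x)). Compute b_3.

b_3 = ∫_{-1}^{1} φ(x) sin(3*pi*x) dx.
Split the integral at the breakpoints.
Integrating by parts (boundary term plus one more integral), an antiderivative of (-3*x - 2) sin(3*pi*x) is x*cos(3*pi*x)/pi - sin(3*pi*x)/(3*pi**2) + 2*cos(3*pi*x)/(3*pi); evaluating from -1 to 0: ∫_{-1}^{0} (-3*x - 2) sin(3*pi*x) dx = (2/(3*pi)) - (1/(3*pi)) = 1/(3*pi).
Integrating by parts (boundary term plus one more integral), an antiderivative of (2*x + 2) sin(3*pi*x) is -2*x*cos(3*pi*x)/(3*pi) + 2*sin(3*pi*x)/(9*pi**2) - 2*cos(3*pi*x)/(3*pi); evaluating from 0 to 1: ∫_{0}^{1} (2*x + 2) sin(3*pi*x) dx = (4/(3*pi)) - (-2/(3*pi)) = 2/pi.
Summing the pieces gives b_3 = 7/(3*pi).

7/(3*pi)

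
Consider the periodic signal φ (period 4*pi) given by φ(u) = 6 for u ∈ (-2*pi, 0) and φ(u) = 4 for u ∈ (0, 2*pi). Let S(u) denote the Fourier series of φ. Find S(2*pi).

At u = 2*pi the one-sided limits are φ(2*pi^-) = 4 and φ(2*pi^+) = 6.
By Dirichlet's theorem the series converges to their average, [(4) + (6)]/2 = 5.

5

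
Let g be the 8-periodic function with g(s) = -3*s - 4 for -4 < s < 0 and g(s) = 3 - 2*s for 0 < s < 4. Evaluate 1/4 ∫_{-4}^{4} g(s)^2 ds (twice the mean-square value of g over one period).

67/3

1/4 ∫_{-4}^{4} g(s)^2 ds = 1/4 · (268/3) = 67/3.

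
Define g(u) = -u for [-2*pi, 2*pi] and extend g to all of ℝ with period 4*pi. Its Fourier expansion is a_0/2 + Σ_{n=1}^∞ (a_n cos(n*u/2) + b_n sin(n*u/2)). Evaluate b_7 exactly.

-4/7

b_7 = (1/(2*pi)) ∫_{-2*pi}^{2*pi} g(u) sin(7*u/2) du.
g is odd and sin(7*u/2) is odd, so the integrand is even and b_7 = 1/pi ∫_0^{2*pi} g(u) sin(7*u/2) du.
Integrating by parts (boundary term plus one more integral), an antiderivative of (-u) sin(7*u/2) is 2*u*cos(7*u/2)/7 - 4*sin(7*u/2)/49; evaluating from 0 to 2*pi: ∫_{0}^{2*pi} (-u) sin(7*u/2) du = (-4*pi/7) - (0) = -4*pi/7.
Hence b_7 = (1/pi)·(-4*pi/7) = -4/7.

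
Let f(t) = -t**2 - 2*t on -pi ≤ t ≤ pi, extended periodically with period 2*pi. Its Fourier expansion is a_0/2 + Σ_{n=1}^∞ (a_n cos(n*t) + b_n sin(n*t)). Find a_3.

4/9

a_3 = 1/pi ∫_{-pi}^{pi} f(t) cos(3*t) dt.
Integrating by parts twice (tabular method), an antiderivative of (-t**2 - 2*t) cos(3*t) is -t**2*sin(3*t)/3 - 2*t*sin(3*t)/3 - 2*t*cos(3*t)/9 + 2*sin(3*t)/27 - 2*cos(3*t)/9; evaluating from -pi to pi: ∫_{-pi}^{pi} (-t**2 - 2*t) cos(3*t) dt = (2/9 + 2*pi/9) - (2/9 - 2*pi/9) = 4*pi/9.
Hence a_3 = (1/pi)·(4*pi/9) = 4/9.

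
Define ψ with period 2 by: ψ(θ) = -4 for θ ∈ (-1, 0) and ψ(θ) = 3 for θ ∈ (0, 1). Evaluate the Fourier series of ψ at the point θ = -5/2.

-4

θ = -5/2 differs from θ = -1/2 by -1 full period(s), and the series is 2-periodic.
ψ is continuous at θ = -1/2 with value -4, so the series converges to -4 there.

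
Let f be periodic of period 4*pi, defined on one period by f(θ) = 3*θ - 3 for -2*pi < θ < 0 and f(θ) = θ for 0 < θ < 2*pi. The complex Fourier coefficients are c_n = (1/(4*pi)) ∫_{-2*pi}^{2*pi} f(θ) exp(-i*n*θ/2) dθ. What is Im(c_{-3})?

1/pi + 4/3

Since f is real-valued, Im(c_{-3}) = -(1/(4*pi)) ∫_{-2*pi}^{2*pi} f(θ) sin(-3*θ/2) dθ = b_{3}/2.
Split the integral at the breakpoints.
Integrating by parts (boundary term plus one more integral), an antiderivative of (3*θ - 3) sin(-3*θ/2) is 2*θ*cos(3*θ/2) - 4*sin(3*θ/2)/3 - 2*cos(3*θ/2); evaluating from -2*pi to 0: ∫_{-2*pi}^{0} (3*θ - 3) sin(-3*θ/2) dθ = (-2) - (2 + 4*pi) = -4*pi - 4.
Integrating by parts (boundary term plus one more integral), an antiderivative of (θ) sin(-3*θ/2) is 2*θ*cos(3*θ/2)/3 - 4*sin(3*θ/2)/9; evaluating from 0 to 2*pi: ∫_{0}^{2*pi} (θ) sin(-3*θ/2) dθ = (-4*pi/3) - (0) = -4*pi/3.
So ∫_{-2*pi}^{2*pi} f(θ) sin(-3*θ/2) dθ = -16*pi/3 - 4.
Hence Im(c_{-3}) = (-1/(4*pi))·(-16*pi/3 - 4) = 1/pi + 4/3.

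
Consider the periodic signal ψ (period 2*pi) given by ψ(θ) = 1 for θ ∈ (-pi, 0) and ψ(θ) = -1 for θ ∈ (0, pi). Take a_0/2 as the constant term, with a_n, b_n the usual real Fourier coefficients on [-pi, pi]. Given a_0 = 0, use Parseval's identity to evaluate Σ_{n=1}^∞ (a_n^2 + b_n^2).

Parseval: a_0^2/2 + Σ_{n≥1} (a_n^2+b_n^2) = 1/pi ∫_{-pi}^{pi} ψ(θ)^2 dθ = 2.
Subtract a_0^2/2 = 0: Σ (a_n^2+b_n^2) = 2.

2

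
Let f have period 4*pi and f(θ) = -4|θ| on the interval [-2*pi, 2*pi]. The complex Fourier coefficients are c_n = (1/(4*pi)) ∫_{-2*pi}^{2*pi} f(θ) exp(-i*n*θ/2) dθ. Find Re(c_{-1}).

16/pi

Since f is real-valued, Re(c_{-1}) = (1/(4*pi)) ∫_{-2*pi}^{2*pi} f(θ) cos(-θ/2) dθ = a_{1}/2.
f is even and cos(-θ/2) is even, so the integrand is even: ∫_{-2*pi}^{2*pi} f(θ) cos(-θ/2) dθ = 2∫_0^{2*pi} f(θ) cos(-θ/2) dθ.
Integrating by parts (boundary term plus one more integral), an antiderivative of (-4*θ) cos(-θ/2) is -8*θ*sin(θ/2) - 16*cos(θ/2); evaluating from 0 to 2*pi: ∫_{0}^{2*pi} (-4*θ) cos(-θ/2) dθ = (16) - (-16) = 32.
So ∫_{-2*pi}^{2*pi} f(θ) cos(-θ/2) dθ = 64.
Hence Re(c_{-1}) = (1/(4*pi))·(64) = 16/pi.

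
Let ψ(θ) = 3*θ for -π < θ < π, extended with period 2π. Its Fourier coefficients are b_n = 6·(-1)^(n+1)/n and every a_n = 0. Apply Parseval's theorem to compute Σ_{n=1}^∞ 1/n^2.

pi**2/6

Parseval: Σ b_n^2 = (1/π) ∫_{-π}^{π} ψ(θ)^2 dθ = 6*pi**2.
Σ b_n^2 = Σ 36/n^2, so Σ 1/n^2 = (6*pi**2)/36 = pi**2/6.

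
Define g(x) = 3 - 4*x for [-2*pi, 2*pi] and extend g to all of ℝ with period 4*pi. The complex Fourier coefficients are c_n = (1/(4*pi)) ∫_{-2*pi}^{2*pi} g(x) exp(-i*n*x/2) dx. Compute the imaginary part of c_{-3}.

-8/3

Since g is real-valued, Im(c_{-3}) = -(1/(4*pi)) ∫_{-2*pi}^{2*pi} g(x) sin(-3*x/2) dx = b_{3}/2.
Integrating by parts (boundary term plus one more integral), an antiderivative of (3 - 4*x) sin(-3*x/2) is -8*x*cos(3*x/2)/3 + 16*sin(3*x/2)/9 + 2*cos(3*x/2); evaluating from -2*pi to 2*pi: ∫_{-2*pi}^{2*pi} (3 - 4*x) sin(-3*x/2) dx = (-2 + 16*pi/3) - (-16*pi/3 - 2) = 32*pi/3.
Hence Im(c_{-3}) = (-1/(4*pi))·(32*pi/3) = -8/3.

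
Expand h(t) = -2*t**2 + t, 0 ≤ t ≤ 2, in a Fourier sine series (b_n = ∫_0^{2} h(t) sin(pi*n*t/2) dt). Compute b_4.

b_4 = ∫_0^{2} (-2*t**2 + t) sin(2*pi*t) dt.
Integrating by parts twice (tabular method), an antiderivative of (-2*t**2 + t) sin(2*pi*t) is t**2*cos(2*pi*t)/pi - t*sin(2*pi*t)/pi**2 - t*cos(2*pi*t)/(2*pi) + sin(2*pi*t)/(4*pi**2) - cos(2*pi*t)/(2*pi**3); evaluating from 0 to 2: ∫_{0}^{2} (-2*t**2 + t) sin(2*pi*t) dt = (-1/(2*pi**3) + 3/pi) - (-1/(2*pi**3)) = 3/pi.
Hence b_4 = 3/pi.

3/pi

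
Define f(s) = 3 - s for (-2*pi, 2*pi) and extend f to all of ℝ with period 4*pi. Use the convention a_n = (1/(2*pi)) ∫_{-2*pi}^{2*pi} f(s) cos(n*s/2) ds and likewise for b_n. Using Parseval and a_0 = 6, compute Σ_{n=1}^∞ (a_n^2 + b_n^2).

8*pi**2/3

Parseval: a_0^2/2 + Σ_{n≥1} (a_n^2+b_n^2) = (1/(2*pi)) ∫_{-2*pi}^{2*pi} f(s)^2 ds = 18 + 8*pi**2/3.
Subtract a_0^2/2 = 18: Σ (a_n^2+b_n^2) = 8*pi**2/3.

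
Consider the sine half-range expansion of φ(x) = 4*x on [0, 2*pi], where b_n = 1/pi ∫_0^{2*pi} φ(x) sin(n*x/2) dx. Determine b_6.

-8/3

b_6 = 1/pi ∫_0^{2*pi} (4*x) sin(3*x) dx.
Integrating by parts (boundary term plus one more integral), an antiderivative of (4*x) sin(3*x) is -4*x*cos(3*x)/3 + 4*sin(3*x)/9; evaluating from 0 to 2*pi: ∫_{0}^{2*pi} (4*x) sin(3*x) dx = (-8*pi/3) - (0) = -8*pi/3.
Hence b_6 = (1/pi)·(-8*pi/3) = -8/3.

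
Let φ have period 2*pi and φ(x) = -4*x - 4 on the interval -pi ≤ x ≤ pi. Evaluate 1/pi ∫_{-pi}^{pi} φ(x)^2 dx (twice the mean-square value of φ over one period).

1/pi ∫_{-pi}^{pi} φ(x)^2 dx = 1/pi · (32*pi*(3 + pi**2)/3) = 32 + 32*pi**2/3.

32 + 32*pi**2/3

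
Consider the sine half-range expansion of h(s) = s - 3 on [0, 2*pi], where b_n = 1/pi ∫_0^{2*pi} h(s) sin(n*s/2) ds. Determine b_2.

-2

b_2 = 1/pi ∫_0^{2*pi} (s - 3) sin(s) ds.
Integrating by parts (boundary term plus one more integral), an antiderivative of (s - 3) sin(s) is -s*cos(s) + sin(s) + 3*cos(s); evaluating from 0 to 2*pi: ∫_{0}^{2*pi} (s - 3) sin(s) ds = (3 - 2*pi) - (3) = -2*pi.
Hence b_2 = (1/pi)·(-2*pi) = -2.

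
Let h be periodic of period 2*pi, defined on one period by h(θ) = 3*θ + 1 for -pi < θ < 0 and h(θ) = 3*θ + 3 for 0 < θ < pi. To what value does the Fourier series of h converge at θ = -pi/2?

h is continuous at θ = -pi/2 with value 1 - 3*pi/2, so the series converges to 1 - 3*pi/2 there.

1 - 3*pi/2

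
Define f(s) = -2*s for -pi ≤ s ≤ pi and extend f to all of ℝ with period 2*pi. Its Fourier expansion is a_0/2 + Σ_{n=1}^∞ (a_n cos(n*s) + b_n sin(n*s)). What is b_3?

b_3 = 1/pi ∫_{-pi}^{pi} f(s) sin(3*s) ds.
f is odd and sin(3*s) is odd, so the integrand is even and b_3 = 2/pi ∫_0^{pi} f(s) sin(3*s) ds.
Integrating by parts (boundary term plus one more integral), an antiderivative of (-2*s) sin(3*s) is 2*s*cos(3*s)/3 - 2*sin(3*s)/9; evaluating from 0 to pi: ∫_{0}^{pi} (-2*s) sin(3*s) ds = (-2*pi/3) - (0) = -2*pi/3.
Hence b_3 = (2/pi)·(-2*pi/3) = -4/3.

-4/3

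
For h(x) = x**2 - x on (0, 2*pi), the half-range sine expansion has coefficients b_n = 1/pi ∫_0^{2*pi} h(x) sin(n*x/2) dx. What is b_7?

4*(-49*pi - 8 + 98*pi**2)/(343*pi)

b_7 = 1/pi ∫_0^{2*pi} (x**2 - x) sin(7*x/2) dx.
Integrating by parts twice (tabular method), an antiderivative of (x**2 - x) sin(7*x/2) is -2*x**2*cos(7*x/2)/7 + 8*x*sin(7*x/2)/49 + 2*x*cos(7*x/2)/7 - 4*sin(7*x/2)/49 + 16*cos(7*x/2)/343; evaluating from 0 to 2*pi: ∫_{0}^{2*pi} (x**2 - x) sin(7*x/2) dx = (-4*pi/7 - 16/343 + 8*pi**2/7) - (16/343) = -4*pi/7 - 32/343 + 8*pi**2/7.
Hence b_7 = (1/pi)·(-4*pi/7 - 32/343 + 8*pi**2/7) = 4*(-49*pi - 8 + 98*pi**2)/(343*pi).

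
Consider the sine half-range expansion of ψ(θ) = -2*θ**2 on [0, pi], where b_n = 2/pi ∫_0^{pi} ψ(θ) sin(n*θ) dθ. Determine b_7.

b_7 = 2/pi ∫_0^{pi} (-2*θ**2) sin(7*θ) dθ.
Integrating by parts twice (tabular method), an antiderivative of (-2*θ**2) sin(7*θ) is 2*θ**2*cos(7*θ)/7 - 4*θ*sin(7*θ)/49 - 4*cos(7*θ)/343; evaluating from 0 to pi: ∫_{0}^{pi} (-2*θ**2) sin(7*θ) dθ = (4/343 - 2*pi**2/7) - (-4/343) = 8/343 - 2*pi**2/7.
Hence b_7 = (2/pi)·(8/343 - 2*pi**2/7) = 4*(4 - 49*pi**2)/(343*pi).

4*(4 - 49*pi**2)/(343*pi)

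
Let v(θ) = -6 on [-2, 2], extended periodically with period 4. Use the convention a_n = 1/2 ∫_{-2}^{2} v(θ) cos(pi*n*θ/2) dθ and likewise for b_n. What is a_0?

-12

a_0 = 1/2 ∫_{-2}^{2} v(θ) dθ = 1/2 · (-24) = -12.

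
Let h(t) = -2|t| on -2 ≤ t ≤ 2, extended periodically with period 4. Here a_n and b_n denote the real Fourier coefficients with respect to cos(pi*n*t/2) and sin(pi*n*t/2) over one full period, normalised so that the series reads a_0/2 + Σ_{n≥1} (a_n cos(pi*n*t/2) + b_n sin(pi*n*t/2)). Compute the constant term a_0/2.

-2

a_0 = 1/2 ∫_{-2}^{2} h(t) dt = 1/2 · (-8) = -4.
So the constant term a_0/2 = -2.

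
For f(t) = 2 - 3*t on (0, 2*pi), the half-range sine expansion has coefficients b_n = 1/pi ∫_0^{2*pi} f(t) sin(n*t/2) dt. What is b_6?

b_6 = 1/pi ∫_0^{2*pi} (2 - 3*t) sin(3*t) dt.
Integrating by parts (boundary term plus one more integral), an antiderivative of (2 - 3*t) sin(3*t) is t*cos(3*t) - sin(3*t)/3 - 2*cos(3*t)/3; evaluating from 0 to 2*pi: ∫_{0}^{2*pi} (2 - 3*t) sin(3*t) dt = (-2/3 + 2*pi) - (-2/3) = 2*pi.
Hence b_6 = (1/pi)·(2*pi) = 2.

2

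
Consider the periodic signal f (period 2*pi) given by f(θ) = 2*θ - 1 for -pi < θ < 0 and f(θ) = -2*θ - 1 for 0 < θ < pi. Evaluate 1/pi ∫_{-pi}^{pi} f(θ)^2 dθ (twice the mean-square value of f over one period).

2 + 4*pi + 8*pi**2/3

1/pi ∫_{-pi}^{pi} f(θ)^2 dθ = 1/pi · (2*pi*(3 + 6*pi + 4*pi**2)/3) = 2 + 4*pi + 8*pi**2/3.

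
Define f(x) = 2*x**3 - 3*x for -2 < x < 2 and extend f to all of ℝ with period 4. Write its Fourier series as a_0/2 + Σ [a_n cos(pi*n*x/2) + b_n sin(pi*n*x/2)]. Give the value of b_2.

b_2 = 1/2 ∫_{-2}^{2} f(x) sin(pi*x) dx.
f is odd and sin(pi*x) is odd, so the integrand is even and b_2 = ∫_0^{2} f(x) sin(pi*x) dx.
Integrating by parts three times (tabular method), an antiderivative of (2*x**3 - 3*x) sin(pi*x) is -2*x**3*cos(pi*x)/pi + 6*x**2*sin(pi*x)/pi**2 + 12*x*cos(pi*x)/pi**3 + 3*x*cos(pi*x)/pi - 3*sin(pi*x)/pi**2 - 12*sin(pi*x)/pi**4; evaluating from 0 to 2: ∫_{0}^{2} (2*x**3 - 3*x) sin(pi*x) dx = (-10/pi + 24/pi**3) - (0) = -10/pi + 24/pi**3.
Hence b_2 = -10/pi + 24/pi**3.

-10/pi + 24/pi**3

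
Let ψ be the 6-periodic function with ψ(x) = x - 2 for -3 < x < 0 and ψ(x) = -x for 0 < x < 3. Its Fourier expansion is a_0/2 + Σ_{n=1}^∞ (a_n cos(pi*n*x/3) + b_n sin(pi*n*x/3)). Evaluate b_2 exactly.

0

b_2 = 1/3 ∫_{-3}^{3} ψ(x) sin(2*pi*x/3) dx.
Split the integral at the breakpoints.
Integrating by parts (boundary term plus one more integral), an antiderivative of (x - 2) sin(2*pi*x/3) is -3*x*cos(2*pi*x/3)/(2*pi) + 9*sin(2*pi*x/3)/(4*pi**2) + 3*cos(2*pi*x/3)/pi; evaluating from -3 to 0: ∫_{-3}^{0} (x - 2) sin(2*pi*x/3) dx = (3/pi) - (15/(2*pi)) = -9/(2*pi).
Integrating by parts (boundary term plus one more integral), an antiderivative of (-x) sin(2*pi*x/3) is 3*x*cos(2*pi*x/3)/(2*pi) - 9*sin(2*pi*x/3)/(4*pi**2); evaluating from 0 to 3: ∫_{0}^{3} (-x) sin(2*pi*x/3) dx = (9/(2*pi)) - (0) = 9/(2*pi).
Summing the pieces and multiplying by (1/3) gives b_2 = 0.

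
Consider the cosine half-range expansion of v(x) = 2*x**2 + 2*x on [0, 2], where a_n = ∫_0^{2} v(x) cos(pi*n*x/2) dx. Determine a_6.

8/(9*pi**2)

a_6 = ∫_0^{2} (2*x**2 + 2*x) cos(3*pi*x) dx.
Integrating by parts twice (tabular method), an antiderivative of (2*x**2 + 2*x) cos(3*pi*x) is 2*x**2*sin(3*pi*x)/(3*pi) + 2*x*sin(3*pi*x)/(3*pi) + 4*x*cos(3*pi*x)/(9*pi**2) - 4*sin(3*pi*x)/(27*pi**3) + 2*cos(3*pi*x)/(9*pi**2); evaluating from 0 to 2: ∫_{0}^{2} (2*x**2 + 2*x) cos(3*pi*x) dx = (10/(9*pi**2)) - (2/(9*pi**2)) = 8/(9*pi**2).
Hence a_6 = 8/(9*pi**2).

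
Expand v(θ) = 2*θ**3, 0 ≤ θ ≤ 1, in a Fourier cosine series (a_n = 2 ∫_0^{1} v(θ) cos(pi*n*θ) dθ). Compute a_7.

a_7 = 2 ∫_0^{1} (2*θ**3) cos(7*pi*θ) dθ.
Integrating by parts three times (tabular method), an antiderivative of (2*θ**3) cos(7*pi*θ) is 2*θ**3*sin(7*pi*θ)/(7*pi) + 6*θ**2*cos(7*pi*θ)/(49*pi**2) - 12*θ*sin(7*pi*θ)/(343*pi**3) - 12*cos(7*pi*θ)/(2401*pi**4); evaluating from 0 to 1: ∫_{0}^{1} (2*θ**3) cos(7*pi*θ) dθ = (6*(2 - 49*pi**2)/(2401*pi**4)) - (-12/(2401*pi**4)) = 6*(4 - 49*pi**2)/(2401*pi**4).
Hence a_7 = 2·(6*(4 - 49*pi**2)/(2401*pi**4)) = 12*(4 - 49*pi**2)/(2401*pi**4).

12*(4 - 49*pi**2)/(2401*pi**4)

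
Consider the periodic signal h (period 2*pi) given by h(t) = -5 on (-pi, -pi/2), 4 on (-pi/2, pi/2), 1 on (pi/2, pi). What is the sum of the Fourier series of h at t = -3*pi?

t = -3*pi differs from t = -pi by -1 full period(s), and the series is 2*pi-periodic.
At t = -pi the one-sided limits are h(-pi^-) = 1 and h(-pi^+) = -5.
By Dirichlet's theorem the series converges to their average, [(1) + (-5)]/2 = -2.

-2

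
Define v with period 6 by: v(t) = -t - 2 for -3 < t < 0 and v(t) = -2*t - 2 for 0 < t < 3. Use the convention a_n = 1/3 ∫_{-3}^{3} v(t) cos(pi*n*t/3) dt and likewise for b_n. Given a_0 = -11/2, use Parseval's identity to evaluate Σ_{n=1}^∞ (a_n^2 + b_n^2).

111/8

Parseval: a_0^2/2 + Σ_{n≥1} (a_n^2+b_n^2) = 1/3 ∫_{-3}^{3} v(t)^2 dt = 29.
Subtract a_0^2/2 = 121/8: Σ (a_n^2+b_n^2) = 111/8.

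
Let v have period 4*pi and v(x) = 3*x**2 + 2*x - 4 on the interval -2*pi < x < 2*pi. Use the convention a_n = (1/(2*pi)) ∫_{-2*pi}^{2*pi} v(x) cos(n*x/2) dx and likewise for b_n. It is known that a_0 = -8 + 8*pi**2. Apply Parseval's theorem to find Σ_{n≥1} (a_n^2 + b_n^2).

32*pi**2*(5 + 12*pi**2)/15

Parseval: a_0^2/2 + Σ_{n≥1} (a_n^2+b_n^2) = (1/(2*pi)) ∫_{-2*pi}^{2*pi} v(x)^2 dx = -160*pi**2/3 + 32 + 288*pi**4/5.
Subtract a_0^2/2 = 32*(1 - pi**2)**2: Σ (a_n^2+b_n^2) = 32*pi**2*(5 + 12*pi**2)/15.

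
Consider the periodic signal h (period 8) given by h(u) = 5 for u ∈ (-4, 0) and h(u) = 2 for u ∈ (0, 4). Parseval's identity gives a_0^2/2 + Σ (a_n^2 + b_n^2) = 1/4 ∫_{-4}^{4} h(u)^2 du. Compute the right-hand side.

29

1/4 ∫_{-4}^{4} h(u)^2 du = 1/4 · (116) = 29.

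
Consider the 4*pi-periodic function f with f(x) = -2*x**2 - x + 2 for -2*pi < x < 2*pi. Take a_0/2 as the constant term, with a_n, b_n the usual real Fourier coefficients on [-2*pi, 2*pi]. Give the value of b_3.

-4/3

b_3 = (1/(2*pi)) ∫_{-2*pi}^{2*pi} f(x) sin(3*x/2) dx.
Integrating by parts twice (tabular method), an antiderivative of (-2*x**2 - x + 2) sin(3*x/2) is 4*x**2*cos(3*x/2)/3 - 16*x*sin(3*x/2)/9 + 2*x*cos(3*x/2)/3 - 4*sin(3*x/2)/9 - 68*cos(3*x/2)/27; evaluating from -2*pi to 2*pi: ∫_{-2*pi}^{2*pi} (-2*x**2 - x + 2) sin(3*x/2) dx = (-16*pi**2/3 - 4*pi/3 + 68/27) - (-16*pi**2/3 + 68/27 + 4*pi/3) = -8*pi/3.
Hence b_3 = (1/(2*pi))·(-8*pi/3) = -4/3.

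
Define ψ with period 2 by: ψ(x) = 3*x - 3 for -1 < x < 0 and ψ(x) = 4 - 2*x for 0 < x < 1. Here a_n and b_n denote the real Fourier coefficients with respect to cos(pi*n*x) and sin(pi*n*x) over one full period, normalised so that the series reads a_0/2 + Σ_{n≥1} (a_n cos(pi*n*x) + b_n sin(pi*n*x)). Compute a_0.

-3/2

a_0 = ∫_{-1}^{1} ψ(x) dx = -3/2.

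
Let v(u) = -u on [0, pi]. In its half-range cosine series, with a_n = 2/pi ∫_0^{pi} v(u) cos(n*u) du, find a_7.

4/(49*pi)

a_7 = 2/pi ∫_0^{pi} (-u) cos(7*u) du.
Integrating by parts (boundary term plus one more integral), an antiderivative of (-u) cos(7*u) is -u*sin(7*u)/7 - cos(7*u)/49; evaluating from 0 to pi: ∫_{0}^{pi} (-u) cos(7*u) du = (1/49) - (-1/49) = 2/49.
Hence a_7 = (2/pi)·(2/49) = 4/(49*pi).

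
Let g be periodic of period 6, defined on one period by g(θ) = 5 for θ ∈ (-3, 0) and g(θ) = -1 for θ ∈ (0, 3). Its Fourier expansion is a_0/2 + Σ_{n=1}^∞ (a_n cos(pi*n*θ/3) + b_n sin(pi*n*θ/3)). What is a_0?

4

a_0 = 1/3 ∫_{-3}^{3} g(θ) dθ = 1/3 · (12) = 4.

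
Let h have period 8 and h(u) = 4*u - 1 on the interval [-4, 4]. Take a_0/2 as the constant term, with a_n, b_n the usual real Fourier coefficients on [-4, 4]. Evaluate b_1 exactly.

32/pi

b_1 = 1/4 ∫_{-4}^{4} h(u) sin(pi*u/4) du.
Integrating by parts (boundary term plus one more integral), an antiderivative of (4*u - 1) sin(pi*u/4) is -16*u*cos(pi*u/4)/pi + 64*sin(pi*u/4)/pi**2 + 4*cos(pi*u/4)/pi; evaluating from -4 to 4: ∫_{-4}^{4} (4*u - 1) sin(pi*u/4) du = (60/pi) - (-68/pi) = 128/pi.
Hence b_1 = (1/4)·(128/pi) = 32/pi.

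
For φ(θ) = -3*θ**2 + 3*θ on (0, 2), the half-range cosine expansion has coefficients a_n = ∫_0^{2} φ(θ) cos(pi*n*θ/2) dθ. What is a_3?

8/(3*pi**2)

a_3 = ∫_0^{2} (-3*θ**2 + 3*θ) cos(3*pi*θ/2) dθ.
Integrating by parts twice (tabular method), an antiderivative of (-3*θ**2 + 3*θ) cos(3*pi*θ/2) is -2*θ**2*sin(3*pi*θ/2)/pi + 2*θ*sin(3*pi*θ/2)/pi - 8*θ*cos(3*pi*θ/2)/(3*pi**2) + 16*sin(3*pi*θ/2)/(9*pi**3) + 4*cos(3*pi*θ/2)/(3*pi**2); evaluating from 0 to 2: ∫_{0}^{2} (-3*θ**2 + 3*θ) cos(3*pi*θ/2) dθ = (4/pi**2) - (4/(3*pi**2)) = 8/(3*pi**2).
Hence a_3 = 8/(3*pi**2).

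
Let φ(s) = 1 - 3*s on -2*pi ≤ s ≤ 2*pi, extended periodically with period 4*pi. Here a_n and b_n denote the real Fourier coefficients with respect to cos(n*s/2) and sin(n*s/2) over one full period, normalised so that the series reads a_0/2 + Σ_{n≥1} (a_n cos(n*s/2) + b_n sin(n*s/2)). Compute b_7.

-12/7

b_7 = (1/(2*pi)) ∫_{-2*pi}^{2*pi} φ(s) sin(7*s/2) ds.
Integrating by parts (boundary term plus one more integral), an antiderivative of (1 - 3*s) sin(7*s/2) is 6*s*cos(7*s/2)/7 - 12*sin(7*s/2)/49 - 2*cos(7*s/2)/7; evaluating from -2*pi to 2*pi: ∫_{-2*pi}^{2*pi} (1 - 3*s) sin(7*s/2) ds = (2/7 - 12*pi/7) - (2/7 + 12*pi/7) = -24*pi/7.
Hence b_7 = (1/(2*pi))·(-24*pi/7) = -12/7.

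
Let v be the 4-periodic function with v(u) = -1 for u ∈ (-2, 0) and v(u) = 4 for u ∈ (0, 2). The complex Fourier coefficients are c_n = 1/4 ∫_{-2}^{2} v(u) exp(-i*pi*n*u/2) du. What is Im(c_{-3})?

5/(3*pi)

Since v is real-valued, Im(c_{-3}) = -1/4 ∫_{-2}^{2} v(u) sin(-3*pi*u/2) du = b_{3}/2.
Split the integral at the breakpoints.
Directly, an antiderivative of (-1) sin(-3*pi*u/2) is -2*cos(3*pi*u/2)/(3*pi); evaluating from -2 to 0: ∫_{-2}^{0} (-1) sin(-3*pi*u/2) du = (-2/(3*pi)) - (2/(3*pi)) = -4/(3*pi).
Directly, an antiderivative of (4) sin(-3*pi*u/2) is 8*cos(3*pi*u/2)/(3*pi); evaluating from 0 to 2: ∫_{0}^{2} (4) sin(-3*pi*u/2) du = (-8/(3*pi)) - (8/(3*pi)) = -16/(3*pi).
So ∫_{-2}^{2} v(u) sin(-3*pi*u/2) du = -20/(3*pi).
Hence Im(c_{-3}) = (-1/4)·(-20/(3*pi)) = 5/(3*pi).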